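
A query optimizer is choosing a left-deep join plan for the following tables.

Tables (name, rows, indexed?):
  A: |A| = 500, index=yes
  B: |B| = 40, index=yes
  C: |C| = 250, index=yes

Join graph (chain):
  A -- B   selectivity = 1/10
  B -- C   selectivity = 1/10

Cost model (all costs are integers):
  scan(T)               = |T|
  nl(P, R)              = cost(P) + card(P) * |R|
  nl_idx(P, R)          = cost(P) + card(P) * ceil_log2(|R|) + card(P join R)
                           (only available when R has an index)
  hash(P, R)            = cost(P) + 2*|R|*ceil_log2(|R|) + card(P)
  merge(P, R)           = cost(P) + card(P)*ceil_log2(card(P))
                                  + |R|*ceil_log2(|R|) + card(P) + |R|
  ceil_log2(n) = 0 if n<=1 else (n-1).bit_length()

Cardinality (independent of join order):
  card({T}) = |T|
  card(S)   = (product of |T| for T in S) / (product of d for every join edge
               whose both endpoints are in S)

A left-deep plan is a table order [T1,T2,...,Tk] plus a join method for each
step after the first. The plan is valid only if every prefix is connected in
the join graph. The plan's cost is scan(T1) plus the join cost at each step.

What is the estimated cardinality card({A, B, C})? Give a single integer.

50000

Tables in S: A(500), B(40), C(250)
Edges inside S: A-B(d=10), B-C(d=10)
numerator = 500 * 40 * 250 = 5000000
denominator = 10 * 10 = 100
card(S) = 5000000 / 100 = 50000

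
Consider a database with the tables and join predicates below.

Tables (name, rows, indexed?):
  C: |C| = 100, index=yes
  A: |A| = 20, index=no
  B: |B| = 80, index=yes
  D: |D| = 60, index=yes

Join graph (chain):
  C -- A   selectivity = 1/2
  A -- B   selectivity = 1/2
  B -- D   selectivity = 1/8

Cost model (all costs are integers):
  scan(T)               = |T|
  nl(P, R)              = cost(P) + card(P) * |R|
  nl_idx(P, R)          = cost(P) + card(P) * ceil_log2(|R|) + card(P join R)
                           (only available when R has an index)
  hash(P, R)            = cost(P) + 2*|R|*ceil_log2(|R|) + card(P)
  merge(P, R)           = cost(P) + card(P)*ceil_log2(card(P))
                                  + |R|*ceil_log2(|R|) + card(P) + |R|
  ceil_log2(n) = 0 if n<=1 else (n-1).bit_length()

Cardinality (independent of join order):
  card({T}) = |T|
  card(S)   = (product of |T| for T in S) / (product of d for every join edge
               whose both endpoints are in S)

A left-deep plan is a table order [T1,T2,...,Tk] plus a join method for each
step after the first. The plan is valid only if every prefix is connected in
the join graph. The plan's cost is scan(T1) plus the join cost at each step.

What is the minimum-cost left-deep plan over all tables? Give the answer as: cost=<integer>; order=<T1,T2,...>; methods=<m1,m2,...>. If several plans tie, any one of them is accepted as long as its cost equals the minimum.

cost=9080; order=B,D,A,C; methods=hash,hash,hash

Selinger DP (subsets sized 1..n):
  {C}: scan cost=100, card=100
  {A}: scan cost=20, card=20
  {B}: scan cost=80, card=80
  {D}: scan cost=60, card=60
  {AC}: card=1000; try (A,hash)→400, (C,merge)→940, (A,merge)→1020, (C,nl_idx)→1160, (C,hash)→1440, (C,nl)→2020 …(+1); best=400 via (A,hash)
  {AB}: card=800; try (A,hash)→360, (B,merge)→780, (A,merge)→840, (B,nl_idx)→960, (B,hash)→1160, (B,nl)→1620 …(+1); best=360 via (A,hash)
  {BD}: card=600; try (D,hash)→880, (B,nl_idx)→1080, (B,merge)→1120, (D,merge)→1140, (D,nl_idx)→1160, (B,hash)→1240 …(+2); best=880 via (D,hash)
  {ABC}: card=40000; try (B,hash)→2520, (C,hash)→2560, (C,merge)→9960, (B,merge)→12040, (C,nl_idx)→45960, (B,nl_idx)→47400 …(+2); best=2520 via (B,hash)
  {ABD}: card=6000; try (A,hash)→1680, (D,hash)→1880, (A,merge)→7600, (D,merge)→9580, (D,nl_idx)→11160, (A,nl)→12880 …(+1); best=1680 via (A,hash)
  {ABCD}: card=300000; try (C,hash)→9080, (D,hash)→43240, (C,merge)→86480, (C,nl_idx)→343680, (D,nl_idx)→542520, (C,nl)→601680 …(+2); best=9080 via (C,hash)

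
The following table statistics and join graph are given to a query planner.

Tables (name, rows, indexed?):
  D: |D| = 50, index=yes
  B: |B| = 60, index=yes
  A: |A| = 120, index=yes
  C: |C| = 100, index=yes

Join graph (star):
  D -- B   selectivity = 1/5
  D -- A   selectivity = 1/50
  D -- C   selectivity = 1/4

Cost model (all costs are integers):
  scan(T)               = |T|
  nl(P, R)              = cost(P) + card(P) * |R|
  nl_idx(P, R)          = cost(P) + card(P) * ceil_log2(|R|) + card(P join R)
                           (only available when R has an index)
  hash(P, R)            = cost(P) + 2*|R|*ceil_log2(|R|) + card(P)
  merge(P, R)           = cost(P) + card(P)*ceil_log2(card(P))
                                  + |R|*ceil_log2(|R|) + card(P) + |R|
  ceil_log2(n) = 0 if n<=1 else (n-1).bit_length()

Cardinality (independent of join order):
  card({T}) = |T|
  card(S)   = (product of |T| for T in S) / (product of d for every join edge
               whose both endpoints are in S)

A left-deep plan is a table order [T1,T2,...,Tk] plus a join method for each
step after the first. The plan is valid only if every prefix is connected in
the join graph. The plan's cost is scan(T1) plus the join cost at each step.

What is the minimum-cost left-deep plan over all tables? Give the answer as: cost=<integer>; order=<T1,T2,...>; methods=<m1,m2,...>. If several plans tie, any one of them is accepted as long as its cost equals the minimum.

Selinger DP (subsets sized 1..n):
  {D}: scan cost=50, card=50
  {B}: scan cost=60, card=60
  {A}: scan cost=120, card=120
  {C}: scan cost=100, card=100
  {BD}: card=600; try (D,hash)→720, (B,hash)→820, (B,merge)→820, (D,merge)→830, (B,nl_idx)→950, (D,nl_idx)→1020 …(+2); best=720 via (D,hash)
  {AD}: card=120; try (A,nl_idx)→520, (D,hash)→840, (D,nl_idx)→960, (A,merge)→1360, (D,merge)→1430, (A,hash)→1780 …(+2); best=520 via (A,nl_idx)
  {CD}: card=1250; try (D,hash)→800, (C,merge)→1200, (D,merge)→1250, (C,hash)→1500, (C,nl_idx)→1650, (D,nl_idx)→1950 …(+2); best=800 via (D,hash)
  {ABD}: card=1440; try (B,hash)→1360, (B,merge)→1900, (B,nl_idx)→2680, (A,hash)→3000, (A,nl_idx)→6360, (B,nl)→7720 …(+2); best=1360 via (B,hash)
  {BCD}: card=15000; try (C,hash)→2720, (B,hash)→2770, (C,merge)→8120, (B,merge)→16220, (C,nl_idx)→19920, (B,nl_idx)→23300 …(+2); best=2720 via (C,hash)
  {ACD}: card=3000; try (C,hash)→2040, (C,merge)→2280, (A,hash)→3730, (C,nl_idx)→4360, (C,nl)→12520, (A,nl_idx)→12550 …(+2); best=2040 via (C,hash)
  {ABCD}: card=36000; try (C,hash)→4200, (B,hash)→5760, (A,hash)→19400, (C,merge)→19440, (B,merge)→41460, (C,nl_idx)→47440 …(+6); best=4200 via (C,hash)

cost=4200; order=D,A,B,C; methods=nl_idx,hash,hash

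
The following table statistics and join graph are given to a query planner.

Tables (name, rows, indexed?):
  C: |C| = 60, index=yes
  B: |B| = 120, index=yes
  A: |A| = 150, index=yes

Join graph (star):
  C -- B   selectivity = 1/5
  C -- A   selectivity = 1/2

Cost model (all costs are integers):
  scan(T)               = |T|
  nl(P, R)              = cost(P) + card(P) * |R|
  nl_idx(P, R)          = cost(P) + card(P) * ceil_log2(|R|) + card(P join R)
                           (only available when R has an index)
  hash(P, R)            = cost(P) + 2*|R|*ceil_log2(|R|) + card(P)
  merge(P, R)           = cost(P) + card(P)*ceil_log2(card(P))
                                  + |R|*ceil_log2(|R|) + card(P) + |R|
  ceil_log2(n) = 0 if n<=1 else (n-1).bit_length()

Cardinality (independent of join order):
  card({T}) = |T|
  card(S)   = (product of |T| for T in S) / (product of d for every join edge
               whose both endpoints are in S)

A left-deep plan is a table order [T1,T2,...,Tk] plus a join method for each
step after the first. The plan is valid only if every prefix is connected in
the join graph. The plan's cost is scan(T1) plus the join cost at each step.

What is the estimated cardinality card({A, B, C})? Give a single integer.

108000

Tables in S: A(150), B(120), C(60)
Edges inside S: C-B(d=5), C-A(d=2)
numerator = 150 * 120 * 60 = 1080000
denominator = 5 * 2 = 10
card(S) = 1080000 / 10 = 108000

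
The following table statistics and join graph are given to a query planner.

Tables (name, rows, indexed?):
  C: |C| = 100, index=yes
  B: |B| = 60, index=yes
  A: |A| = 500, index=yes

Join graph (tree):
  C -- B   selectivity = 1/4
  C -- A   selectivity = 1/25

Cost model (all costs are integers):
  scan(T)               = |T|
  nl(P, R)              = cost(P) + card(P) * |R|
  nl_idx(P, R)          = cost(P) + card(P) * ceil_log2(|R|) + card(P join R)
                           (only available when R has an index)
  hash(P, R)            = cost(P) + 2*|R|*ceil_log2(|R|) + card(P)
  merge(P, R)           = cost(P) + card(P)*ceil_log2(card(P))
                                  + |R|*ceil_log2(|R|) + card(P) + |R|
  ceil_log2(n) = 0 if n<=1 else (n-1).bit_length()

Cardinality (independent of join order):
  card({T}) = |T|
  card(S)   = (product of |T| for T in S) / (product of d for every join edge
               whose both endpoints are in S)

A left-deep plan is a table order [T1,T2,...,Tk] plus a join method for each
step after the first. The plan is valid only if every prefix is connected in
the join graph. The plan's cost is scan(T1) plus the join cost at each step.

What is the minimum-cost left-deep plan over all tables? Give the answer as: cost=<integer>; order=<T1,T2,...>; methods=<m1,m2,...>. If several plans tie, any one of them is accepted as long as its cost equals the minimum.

Selinger DP (subsets sized 1..n):
  {C}: scan cost=100, card=100
  {B}: scan cost=60, card=60
  {A}: scan cost=500, card=500
  {BC}: card=1500; try (B,hash)→920, (C,merge)→1280, (B,merge)→1320, (C,hash)→1520, (C,nl_idx)→1980, (B,nl_idx)→2200 …(+2); best=920 via (B,hash)
  {AC}: card=2000; try (C,hash)→2400, (A,nl_idx)→3000, (A,merge)→5900, (C,nl_idx)→6000, (C,merge)→6300, (A,hash)→9200 …(+2); best=2400 via (C,hash)
  {ABC}: card=30000; try (B,hash)→5120, (A,hash)→11420, (A,merge)→23920, (B,merge)→26820, (B,nl_idx)→44400, (A,nl_idx)→44420 …(+2); best=5120 via (B,hash)

cost=5120; order=A,C,B; methods=hash,hash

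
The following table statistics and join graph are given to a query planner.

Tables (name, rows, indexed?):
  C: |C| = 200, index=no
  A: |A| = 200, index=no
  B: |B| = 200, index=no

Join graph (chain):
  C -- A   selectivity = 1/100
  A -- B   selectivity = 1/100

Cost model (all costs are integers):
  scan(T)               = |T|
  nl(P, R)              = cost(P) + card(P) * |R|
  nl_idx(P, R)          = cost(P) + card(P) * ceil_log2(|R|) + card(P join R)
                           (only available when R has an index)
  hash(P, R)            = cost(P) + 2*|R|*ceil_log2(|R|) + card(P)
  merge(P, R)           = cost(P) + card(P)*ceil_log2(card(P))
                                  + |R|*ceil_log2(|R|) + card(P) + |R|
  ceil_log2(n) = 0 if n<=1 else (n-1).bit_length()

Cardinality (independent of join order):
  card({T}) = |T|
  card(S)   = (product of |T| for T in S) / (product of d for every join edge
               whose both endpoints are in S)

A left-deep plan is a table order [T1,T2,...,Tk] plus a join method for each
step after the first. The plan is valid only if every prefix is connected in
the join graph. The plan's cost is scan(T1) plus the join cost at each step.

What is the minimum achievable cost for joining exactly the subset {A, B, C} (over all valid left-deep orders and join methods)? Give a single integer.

7200

Selinger DP over subsets of {A,B,C}:
  {C}: scan cost=200, card=200
  {A}: scan cost=200, card=200
  {B}: scan cost=200, card=200
  {AC}: card=400; try (C,hash)→3600, (A,hash)→3600, (C,merge)→3800, (A,merge)→3800, (C,nl)→40200, (A,nl)→40200; best=3600 via (C,hash)
  {AB}: card=400; try (B,hash)→3600, (A,hash)→3600, (B,merge)→3800, (A,merge)→3800, (B,nl)→40200, (A,nl)→40200; best=3600 via (B,hash)
  {ABC}: card=800; try (C,hash)→7200, (B,hash)→7200, (C,merge)→9400, (B,merge)→9400, (C,nl)→83600, (B,nl)→83600; best=7200 via (C,hash)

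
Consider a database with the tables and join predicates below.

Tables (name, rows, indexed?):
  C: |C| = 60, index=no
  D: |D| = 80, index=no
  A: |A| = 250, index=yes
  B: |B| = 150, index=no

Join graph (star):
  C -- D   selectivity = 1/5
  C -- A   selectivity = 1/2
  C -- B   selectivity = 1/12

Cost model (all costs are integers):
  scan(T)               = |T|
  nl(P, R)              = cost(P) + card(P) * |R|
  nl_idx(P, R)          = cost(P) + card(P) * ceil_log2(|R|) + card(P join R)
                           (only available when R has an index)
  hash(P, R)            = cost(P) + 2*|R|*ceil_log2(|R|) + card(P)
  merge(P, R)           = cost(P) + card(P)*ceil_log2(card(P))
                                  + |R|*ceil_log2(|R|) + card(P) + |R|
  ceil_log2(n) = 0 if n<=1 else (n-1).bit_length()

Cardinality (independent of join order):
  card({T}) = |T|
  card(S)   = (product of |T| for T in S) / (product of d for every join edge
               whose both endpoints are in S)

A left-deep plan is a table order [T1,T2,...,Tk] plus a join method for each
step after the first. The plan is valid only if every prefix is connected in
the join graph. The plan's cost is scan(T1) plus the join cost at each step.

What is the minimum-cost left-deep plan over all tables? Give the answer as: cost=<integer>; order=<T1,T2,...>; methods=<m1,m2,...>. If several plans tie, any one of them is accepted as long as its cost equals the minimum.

Selinger DP (subsets sized 1..n):
  {C}: scan cost=60, card=60
  {D}: scan cost=80, card=80
  {A}: scan cost=250, card=250
  {B}: scan cost=150, card=150
  {CD}: card=960; try (C,hash)→880, (D,merge)→1120, (C,merge)→1140, (D,hash)→1240, (D,nl)→4860, (C,nl)→4880; best=880 via (C,hash)
  {AC}: card=7500; try (C,hash)→1220, (A,merge)→2730, (C,merge)→2920, (A,hash)→4120, (A,nl_idx)→8040, (A,nl)→15060 …(+1); best=1220 via (C,hash)
  {BC}: card=750; try (C,hash)→1020, (B,merge)→1830, (C,merge)→1920, (B,hash)→2520, (B,nl)→9060, (C,nl)→9150; best=1020 via (C,hash)
  {ACD}: card=120000; try (A,hash)→5840, (D,hash)→9840, (A,merge)→13690, (D,merge)→106860, (A,nl_idx)→128560, (A,nl)→240880 …(+1); best=5840 via (A,hash)
  {BCD}: card=12000; try (D,hash)→2890, (B,hash)→4240, (D,merge)→9910, (B,merge)→12790, (D,nl)→61020, (B,nl)→144880; best=2890 via (D,hash)
  {ABC}: card=93750; try (A,hash)→5770, (B,hash)→11120, (A,merge)→11520, (A,nl_idx)→100770, (B,merge)→107570, (A,nl)→188520 …(+1); best=5770 via (A,hash)
  {ABCD}: card=1500000; try (A,hash)→18890, (D,hash)→100640, (B,hash)→128240, (A,merge)→185140, (A,nl_idx)→1598890, (D,merge)→1693910 …(+4); best=18890 via (A,hash)

cost=18890; order=B,C,D,A; methods=hash,hash,hash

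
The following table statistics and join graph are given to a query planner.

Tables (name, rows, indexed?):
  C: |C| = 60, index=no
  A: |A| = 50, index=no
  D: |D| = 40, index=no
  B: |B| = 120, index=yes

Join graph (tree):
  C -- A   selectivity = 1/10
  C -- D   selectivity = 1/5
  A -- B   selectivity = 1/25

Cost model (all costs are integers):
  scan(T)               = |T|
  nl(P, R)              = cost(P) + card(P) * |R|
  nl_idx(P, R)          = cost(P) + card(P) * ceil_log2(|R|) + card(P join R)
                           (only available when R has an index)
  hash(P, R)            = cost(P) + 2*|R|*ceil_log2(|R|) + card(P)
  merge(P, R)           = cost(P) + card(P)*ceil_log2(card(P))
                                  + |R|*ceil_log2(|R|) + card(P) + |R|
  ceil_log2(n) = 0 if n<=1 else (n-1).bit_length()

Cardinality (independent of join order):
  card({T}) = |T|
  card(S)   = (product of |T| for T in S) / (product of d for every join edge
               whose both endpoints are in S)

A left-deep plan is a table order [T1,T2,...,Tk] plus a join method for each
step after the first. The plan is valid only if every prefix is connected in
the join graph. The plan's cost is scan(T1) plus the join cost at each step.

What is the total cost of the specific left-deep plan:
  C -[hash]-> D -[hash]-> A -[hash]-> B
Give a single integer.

5760

step 1: scan C: cost=60, card=60
step 2: join D via hash
    card(P join D) = 60*40/(5) = 480
    cost = 60 + 2*40*6 + 60 = 600
step 3: join A via hash
    card(P join A) = 480*50/(10) = 2400
    cost = 600 + 2*50*6 + 480 = 1680
step 4: join B via hash
    card(P join B) = 2400*120/(25) = 11520
    cost = 1680 + 2*120*7 + 2400 = 5760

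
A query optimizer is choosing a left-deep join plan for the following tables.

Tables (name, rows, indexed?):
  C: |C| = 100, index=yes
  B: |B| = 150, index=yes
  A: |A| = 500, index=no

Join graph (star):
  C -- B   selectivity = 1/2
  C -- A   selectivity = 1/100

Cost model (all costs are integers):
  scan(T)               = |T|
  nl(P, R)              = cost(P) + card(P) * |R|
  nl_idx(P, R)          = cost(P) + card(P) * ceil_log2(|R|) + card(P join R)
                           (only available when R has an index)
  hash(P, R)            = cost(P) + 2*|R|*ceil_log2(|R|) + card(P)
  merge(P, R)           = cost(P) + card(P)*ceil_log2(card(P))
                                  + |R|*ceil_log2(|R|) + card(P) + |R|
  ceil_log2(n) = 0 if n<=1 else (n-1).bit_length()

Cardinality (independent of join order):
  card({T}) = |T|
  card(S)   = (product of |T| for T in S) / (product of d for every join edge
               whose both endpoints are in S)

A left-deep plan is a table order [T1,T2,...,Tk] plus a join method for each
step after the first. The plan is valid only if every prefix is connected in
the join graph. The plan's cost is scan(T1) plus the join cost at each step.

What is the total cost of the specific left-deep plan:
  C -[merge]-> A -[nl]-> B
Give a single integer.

step 1: scan C: cost=100, card=100
step 2: join A via merge
    card(P join A) = 100*500/(100) = 500
    cost = 100 + 100*7 + 500*9 + 100 + 500 = 5900
step 3: join B via nl
    card(P join B) = 500*150/(2) = 37500
    cost = 5900 + 500*150 = 80900

80900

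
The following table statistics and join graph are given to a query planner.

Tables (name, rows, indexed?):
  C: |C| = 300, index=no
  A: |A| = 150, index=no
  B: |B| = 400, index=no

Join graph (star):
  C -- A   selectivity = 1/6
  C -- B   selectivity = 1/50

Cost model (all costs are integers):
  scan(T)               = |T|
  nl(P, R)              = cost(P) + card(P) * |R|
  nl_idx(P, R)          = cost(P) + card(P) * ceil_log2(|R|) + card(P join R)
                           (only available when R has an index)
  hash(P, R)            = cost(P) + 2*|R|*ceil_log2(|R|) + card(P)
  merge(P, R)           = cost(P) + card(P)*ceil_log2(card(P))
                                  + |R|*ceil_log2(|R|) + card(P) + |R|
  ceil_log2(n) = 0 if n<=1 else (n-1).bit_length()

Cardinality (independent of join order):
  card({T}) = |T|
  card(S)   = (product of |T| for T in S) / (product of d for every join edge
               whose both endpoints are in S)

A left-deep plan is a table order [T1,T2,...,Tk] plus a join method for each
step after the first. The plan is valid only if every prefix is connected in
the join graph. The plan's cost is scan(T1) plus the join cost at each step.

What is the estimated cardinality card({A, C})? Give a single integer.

Tables in S: A(150), C(300)
Edges inside S: C-A(d=6)
numerator = 150 * 300 = 45000
denominator = 6 = 6
card(S) = 45000 / 6 = 7500

7500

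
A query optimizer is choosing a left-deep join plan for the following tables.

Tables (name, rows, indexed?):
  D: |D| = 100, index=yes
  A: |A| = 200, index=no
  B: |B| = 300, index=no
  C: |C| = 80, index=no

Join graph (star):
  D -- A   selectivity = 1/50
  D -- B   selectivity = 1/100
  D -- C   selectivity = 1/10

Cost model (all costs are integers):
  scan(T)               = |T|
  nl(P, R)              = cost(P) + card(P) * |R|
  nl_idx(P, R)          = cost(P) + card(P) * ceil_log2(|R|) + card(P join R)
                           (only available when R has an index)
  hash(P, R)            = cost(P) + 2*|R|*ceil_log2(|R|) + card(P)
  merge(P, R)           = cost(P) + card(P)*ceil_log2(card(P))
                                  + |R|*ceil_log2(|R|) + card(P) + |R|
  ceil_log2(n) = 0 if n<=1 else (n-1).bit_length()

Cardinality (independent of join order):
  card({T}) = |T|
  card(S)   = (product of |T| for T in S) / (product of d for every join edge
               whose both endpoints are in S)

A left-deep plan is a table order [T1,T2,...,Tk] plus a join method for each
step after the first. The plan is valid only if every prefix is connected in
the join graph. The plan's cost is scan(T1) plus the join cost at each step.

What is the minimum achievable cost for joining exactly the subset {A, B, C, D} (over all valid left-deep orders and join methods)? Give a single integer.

Selinger DP over subsets of {A,B,C,D}:
  {D}: scan cost=100, card=100
  {A}: scan cost=200, card=200
  {B}: scan cost=300, card=300
  {C}: scan cost=80, card=80
  {AD}: card=400; try (D,hash)→1800, (D,nl_idx)→2000, (A,merge)→2700, (D,merge)→2800, (A,hash)→3400, (A,nl)→20100 …(+1); best=1800 via (D,hash)
  {BD}: card=300; try (D,hash)→2000, (D,nl_idx)→2700, (B,merge)→3900, (D,merge)→4100, (B,hash)→5600, (B,nl)→30100 …(+1); best=2000 via (D,hash)
  {CD}: card=800; try (C,hash)→1320, (D,nl_idx)→1440, (D,merge)→1520, (C,merge)→1540, (D,hash)→1560, (D,nl)→8080 …(+1); best=1320 via (C,hash)
  {ABD}: card=1200; try (A,hash)→5500, (A,merge)→6800, (B,hash)→7600, (B,merge)→8800, (A,nl)→62000, (B,nl)→121800; best=5500 via (A,hash)
  {ACD}: card=3200; try (C,hash)→3320, (A,hash)→5320, (C,merge)→6440, (A,merge)→11920, (C,nl)→33800, (A,nl)→161320; best=3320 via (C,hash)
  {BCD}: card=2400; try (C,hash)→3420, (C,merge)→5640, (B,hash)→7520, (B,merge)→13120, (C,nl)→26000, (B,nl)→241320; best=3420 via (C,hash)
  {ABCD}: card=9600; try (C,hash)→7820, (A,hash)→9020, (B,hash)→11920, (C,merge)→20540, (A,merge)→36420, (B,merge)→47920 …(+3); best=7820 via (C,hash)

7820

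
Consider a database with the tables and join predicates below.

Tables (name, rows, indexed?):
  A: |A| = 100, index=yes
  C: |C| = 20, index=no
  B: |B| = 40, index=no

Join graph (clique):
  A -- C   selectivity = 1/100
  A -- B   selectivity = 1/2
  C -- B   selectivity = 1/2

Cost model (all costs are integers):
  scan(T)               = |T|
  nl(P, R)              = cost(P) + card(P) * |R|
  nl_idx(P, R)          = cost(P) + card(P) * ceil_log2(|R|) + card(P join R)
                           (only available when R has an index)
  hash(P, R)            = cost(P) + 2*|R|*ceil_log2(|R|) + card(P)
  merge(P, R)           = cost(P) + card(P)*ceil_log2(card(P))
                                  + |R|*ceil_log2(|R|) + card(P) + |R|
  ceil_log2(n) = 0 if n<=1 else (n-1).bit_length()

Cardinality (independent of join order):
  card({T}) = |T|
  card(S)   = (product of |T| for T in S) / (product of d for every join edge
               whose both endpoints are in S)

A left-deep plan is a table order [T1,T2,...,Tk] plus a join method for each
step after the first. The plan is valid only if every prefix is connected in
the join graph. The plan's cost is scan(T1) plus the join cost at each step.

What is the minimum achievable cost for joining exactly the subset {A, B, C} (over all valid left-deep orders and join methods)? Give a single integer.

580

Selinger DP over subsets of {A,B,C}:
  {A}: scan cost=100, card=100
  {C}: scan cost=20, card=20
  {B}: scan cost=40, card=40
  {AC}: card=20; try (A,nl_idx)→180, (C,hash)→400, (A,merge)→940, (C,merge)→1020, (A,hash)→1440, (A,nl)→2020 …(+1); best=180 via (A,nl_idx)
  {AB}: card=2000; try (B,hash)→680, (A,merge)→1120, (B,merge)→1180, (A,hash)→1480, (A,nl_idx)→2320, (A,nl)→4040 …(+1); best=680 via (B,hash)
  {BC}: card=400; try (C,hash)→280, (B,merge)→420, (C,merge)→440, (B,hash)→520, (B,nl)→820, (C,nl)→840; best=280 via (C,hash)
  {ABC}: card=200; try (B,merge)→580, (B,hash)→680, (B,nl)→980, (A,hash)→2080, (C,hash)→2880, (A,nl_idx)→3280 …(+4); best=580 via (B,merge)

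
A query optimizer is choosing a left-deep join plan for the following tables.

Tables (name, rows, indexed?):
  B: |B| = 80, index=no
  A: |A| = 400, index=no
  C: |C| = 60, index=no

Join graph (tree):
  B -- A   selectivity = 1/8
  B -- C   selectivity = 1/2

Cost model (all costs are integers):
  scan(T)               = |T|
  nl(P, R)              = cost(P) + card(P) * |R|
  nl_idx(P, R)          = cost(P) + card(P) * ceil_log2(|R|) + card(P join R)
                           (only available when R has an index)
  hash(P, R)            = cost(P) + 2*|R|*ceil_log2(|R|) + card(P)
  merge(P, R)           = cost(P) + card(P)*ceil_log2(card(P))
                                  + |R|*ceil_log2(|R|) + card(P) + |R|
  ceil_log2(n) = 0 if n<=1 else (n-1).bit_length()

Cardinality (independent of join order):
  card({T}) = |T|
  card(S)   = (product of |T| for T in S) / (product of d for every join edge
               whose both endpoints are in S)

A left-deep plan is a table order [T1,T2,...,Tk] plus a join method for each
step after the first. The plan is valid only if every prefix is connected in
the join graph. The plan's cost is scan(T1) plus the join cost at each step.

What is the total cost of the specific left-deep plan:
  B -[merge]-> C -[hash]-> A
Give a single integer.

step 1: scan B: cost=80, card=80
step 2: join C via merge
    card(P join C) = 80*60/(2) = 2400
    cost = 80 + 80*7 + 60*6 + 80 + 60 = 1140
step 3: join A via hash
    card(P join A) = 2400*400/(8) = 120000
    cost = 1140 + 2*400*9 + 2400 = 10740

10740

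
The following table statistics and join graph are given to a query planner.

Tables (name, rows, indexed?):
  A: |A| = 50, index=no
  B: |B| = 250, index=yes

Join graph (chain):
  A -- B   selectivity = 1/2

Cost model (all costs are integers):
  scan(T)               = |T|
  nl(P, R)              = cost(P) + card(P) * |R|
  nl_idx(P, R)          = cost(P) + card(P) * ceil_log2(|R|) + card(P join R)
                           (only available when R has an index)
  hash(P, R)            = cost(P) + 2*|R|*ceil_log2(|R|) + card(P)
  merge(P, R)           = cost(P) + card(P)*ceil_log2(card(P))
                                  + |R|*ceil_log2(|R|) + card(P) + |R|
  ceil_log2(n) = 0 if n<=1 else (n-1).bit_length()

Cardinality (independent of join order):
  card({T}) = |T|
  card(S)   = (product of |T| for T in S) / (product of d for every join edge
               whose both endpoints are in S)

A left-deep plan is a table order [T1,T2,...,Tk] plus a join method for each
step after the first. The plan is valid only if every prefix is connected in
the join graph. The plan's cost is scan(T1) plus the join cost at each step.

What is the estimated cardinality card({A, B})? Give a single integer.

Tables in S: A(50), B(250)
Edges inside S: A-B(d=2)
numerator = 50 * 250 = 12500
denominator = 2 = 2
card(S) = 12500 / 2 = 6250

6250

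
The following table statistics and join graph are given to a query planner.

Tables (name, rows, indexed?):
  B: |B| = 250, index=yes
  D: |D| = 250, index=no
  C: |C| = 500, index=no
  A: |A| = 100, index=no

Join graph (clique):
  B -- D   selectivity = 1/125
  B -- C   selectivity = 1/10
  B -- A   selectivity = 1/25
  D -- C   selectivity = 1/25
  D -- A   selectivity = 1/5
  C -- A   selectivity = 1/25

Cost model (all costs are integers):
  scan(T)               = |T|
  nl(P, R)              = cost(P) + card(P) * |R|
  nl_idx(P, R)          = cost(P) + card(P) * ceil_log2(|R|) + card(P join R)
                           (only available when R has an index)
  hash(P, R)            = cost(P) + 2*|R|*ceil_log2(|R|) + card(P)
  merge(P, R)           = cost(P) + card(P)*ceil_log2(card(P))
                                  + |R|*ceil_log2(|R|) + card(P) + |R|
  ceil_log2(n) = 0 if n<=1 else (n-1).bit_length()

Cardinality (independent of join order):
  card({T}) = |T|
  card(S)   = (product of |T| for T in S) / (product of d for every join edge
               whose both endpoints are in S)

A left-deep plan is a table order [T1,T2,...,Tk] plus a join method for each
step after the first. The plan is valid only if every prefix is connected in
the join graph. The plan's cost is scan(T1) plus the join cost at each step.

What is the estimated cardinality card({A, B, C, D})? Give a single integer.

32

Tables in S: A(100), B(250), C(500), D(250)
Edges inside S: B-D(d=125), B-C(d=10), B-A(d=25), D-C(d=25), D-A(d=5), C-A(d=25)
numerator = 100 * 250 * 500 * 250 = 3125000000
denominator = 125 * 10 * 25 * 25 * 5 * 25 = 97656250
card(S) = 3125000000 / 97656250 = 32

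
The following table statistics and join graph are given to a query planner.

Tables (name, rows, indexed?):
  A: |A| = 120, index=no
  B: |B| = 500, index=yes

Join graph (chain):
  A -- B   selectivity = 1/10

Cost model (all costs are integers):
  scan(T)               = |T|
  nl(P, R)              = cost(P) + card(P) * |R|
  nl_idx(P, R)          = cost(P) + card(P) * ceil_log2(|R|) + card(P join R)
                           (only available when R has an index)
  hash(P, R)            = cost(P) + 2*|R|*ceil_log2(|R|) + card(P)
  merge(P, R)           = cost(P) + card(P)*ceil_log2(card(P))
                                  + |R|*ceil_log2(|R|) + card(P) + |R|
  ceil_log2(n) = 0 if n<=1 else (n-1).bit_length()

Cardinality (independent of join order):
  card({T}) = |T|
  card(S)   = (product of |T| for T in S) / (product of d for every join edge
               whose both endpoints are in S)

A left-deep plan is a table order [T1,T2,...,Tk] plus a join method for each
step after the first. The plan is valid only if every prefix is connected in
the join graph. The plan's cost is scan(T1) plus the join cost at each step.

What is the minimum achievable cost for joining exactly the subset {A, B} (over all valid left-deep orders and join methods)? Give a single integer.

Selinger DP over subsets of {A,B}:
  {A}: scan cost=120, card=120
  {B}: scan cost=500, card=500
  {AB}: card=6000; try (A,hash)→2680, (B,merge)→6080, (A,merge)→6460, (B,nl_idx)→7200, (B,hash)→9240, (B,nl)→60120 …(+1); best=2680 via (A,hash)

2680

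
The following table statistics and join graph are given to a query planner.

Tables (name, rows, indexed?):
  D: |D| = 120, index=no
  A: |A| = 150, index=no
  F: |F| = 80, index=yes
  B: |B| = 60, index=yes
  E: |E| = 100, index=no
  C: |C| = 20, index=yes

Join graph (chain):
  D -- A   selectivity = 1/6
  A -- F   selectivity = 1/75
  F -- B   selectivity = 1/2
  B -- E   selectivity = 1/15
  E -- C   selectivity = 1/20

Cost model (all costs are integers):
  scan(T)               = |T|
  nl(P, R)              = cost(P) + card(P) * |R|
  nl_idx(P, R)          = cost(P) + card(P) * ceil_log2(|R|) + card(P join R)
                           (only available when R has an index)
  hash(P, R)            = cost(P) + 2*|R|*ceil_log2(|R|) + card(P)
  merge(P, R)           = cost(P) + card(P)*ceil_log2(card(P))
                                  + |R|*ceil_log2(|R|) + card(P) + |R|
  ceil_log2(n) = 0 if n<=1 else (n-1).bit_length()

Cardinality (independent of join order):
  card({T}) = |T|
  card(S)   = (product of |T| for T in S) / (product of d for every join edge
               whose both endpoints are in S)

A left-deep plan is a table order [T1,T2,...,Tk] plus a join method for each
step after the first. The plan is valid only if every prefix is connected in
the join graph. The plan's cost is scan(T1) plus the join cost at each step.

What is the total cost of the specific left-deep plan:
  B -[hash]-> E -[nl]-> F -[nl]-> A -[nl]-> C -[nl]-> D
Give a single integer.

6913520

step 1: scan B: cost=60, card=60
step 2: join E via hash
    card(P join E) = 60*100/(15) = 400
    cost = 60 + 2*100*7 + 60 = 1520
step 3: join F via nl
    card(P join F) = 400*80/(2) = 16000
    cost = 1520 + 400*80 = 33520
step 4: join A via nl
    card(P join A) = 16000*150/(75) = 32000
    cost = 33520 + 16000*150 = 2433520
step 5: join C via nl
    card(P join C) = 32000*20/(20) = 32000
    cost = 2433520 + 32000*20 = 3073520
step 6: join D via nl
    card(P join D) = 32000*120/(6) = 640000
    cost = 3073520 + 32000*120 = 6913520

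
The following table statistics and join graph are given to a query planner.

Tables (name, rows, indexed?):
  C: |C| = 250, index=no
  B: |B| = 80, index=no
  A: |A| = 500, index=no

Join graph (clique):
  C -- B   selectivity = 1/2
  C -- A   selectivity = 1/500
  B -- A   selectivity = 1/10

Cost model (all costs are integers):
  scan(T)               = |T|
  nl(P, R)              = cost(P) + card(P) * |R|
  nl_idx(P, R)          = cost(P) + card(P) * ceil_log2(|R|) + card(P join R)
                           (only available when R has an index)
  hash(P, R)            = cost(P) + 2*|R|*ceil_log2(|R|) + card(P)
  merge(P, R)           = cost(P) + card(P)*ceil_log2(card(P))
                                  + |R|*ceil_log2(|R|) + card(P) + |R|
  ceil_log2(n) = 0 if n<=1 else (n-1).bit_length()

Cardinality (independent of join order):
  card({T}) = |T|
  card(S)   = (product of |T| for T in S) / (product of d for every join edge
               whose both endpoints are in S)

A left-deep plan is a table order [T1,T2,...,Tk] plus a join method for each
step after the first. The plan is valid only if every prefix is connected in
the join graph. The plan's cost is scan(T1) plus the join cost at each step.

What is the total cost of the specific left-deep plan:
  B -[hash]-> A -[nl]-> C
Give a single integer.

1009160

step 1: scan B: cost=80, card=80
step 2: join A via hash
    card(P join A) = 80*500/(10) = 4000
    cost = 80 + 2*500*9 + 80 = 9160
step 3: join C via nl
    card(P join C) = 4000*250/(2*500) = 1000
    cost = 9160 + 4000*250 = 1009160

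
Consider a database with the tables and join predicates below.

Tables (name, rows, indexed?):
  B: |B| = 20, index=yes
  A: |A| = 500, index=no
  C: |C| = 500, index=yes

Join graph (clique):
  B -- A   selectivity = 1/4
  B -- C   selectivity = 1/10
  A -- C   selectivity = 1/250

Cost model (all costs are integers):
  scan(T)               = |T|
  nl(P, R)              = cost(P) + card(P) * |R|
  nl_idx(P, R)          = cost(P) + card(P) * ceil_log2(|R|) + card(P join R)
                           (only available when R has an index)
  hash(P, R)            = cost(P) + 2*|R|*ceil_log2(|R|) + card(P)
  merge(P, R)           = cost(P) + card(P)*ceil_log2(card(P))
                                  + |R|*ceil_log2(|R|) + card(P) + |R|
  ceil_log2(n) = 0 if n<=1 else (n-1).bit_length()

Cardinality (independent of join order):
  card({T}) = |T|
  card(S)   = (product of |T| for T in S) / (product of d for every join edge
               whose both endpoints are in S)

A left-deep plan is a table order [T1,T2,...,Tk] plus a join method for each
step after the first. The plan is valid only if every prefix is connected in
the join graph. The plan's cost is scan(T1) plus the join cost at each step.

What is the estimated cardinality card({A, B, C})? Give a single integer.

Tables in S: A(500), B(20), C(500)
Edges inside S: B-A(d=4), B-C(d=10), A-C(d=250)
numerator = 500 * 20 * 500 = 5000000
denominator = 4 * 10 * 250 = 10000
card(S) = 5000000 / 10000 = 500

500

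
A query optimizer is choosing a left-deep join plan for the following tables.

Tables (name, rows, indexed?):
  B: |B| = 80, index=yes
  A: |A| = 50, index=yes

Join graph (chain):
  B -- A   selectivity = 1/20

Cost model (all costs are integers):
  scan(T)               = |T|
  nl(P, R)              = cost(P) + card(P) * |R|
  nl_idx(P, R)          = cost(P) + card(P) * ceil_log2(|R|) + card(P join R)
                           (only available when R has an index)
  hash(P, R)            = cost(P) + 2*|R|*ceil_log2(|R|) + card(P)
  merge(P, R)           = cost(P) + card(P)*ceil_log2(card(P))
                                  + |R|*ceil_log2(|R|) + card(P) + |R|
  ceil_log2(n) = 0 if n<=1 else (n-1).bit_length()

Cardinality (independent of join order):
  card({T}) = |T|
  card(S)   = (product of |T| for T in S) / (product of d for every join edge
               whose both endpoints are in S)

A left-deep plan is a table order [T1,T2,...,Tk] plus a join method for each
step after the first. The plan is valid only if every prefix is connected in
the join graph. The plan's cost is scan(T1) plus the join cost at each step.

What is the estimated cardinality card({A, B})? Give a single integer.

Tables in S: A(50), B(80)
Edges inside S: B-A(d=20)
numerator = 50 * 80 = 4000
denominator = 20 = 20
card(S) = 4000 / 20 = 200

200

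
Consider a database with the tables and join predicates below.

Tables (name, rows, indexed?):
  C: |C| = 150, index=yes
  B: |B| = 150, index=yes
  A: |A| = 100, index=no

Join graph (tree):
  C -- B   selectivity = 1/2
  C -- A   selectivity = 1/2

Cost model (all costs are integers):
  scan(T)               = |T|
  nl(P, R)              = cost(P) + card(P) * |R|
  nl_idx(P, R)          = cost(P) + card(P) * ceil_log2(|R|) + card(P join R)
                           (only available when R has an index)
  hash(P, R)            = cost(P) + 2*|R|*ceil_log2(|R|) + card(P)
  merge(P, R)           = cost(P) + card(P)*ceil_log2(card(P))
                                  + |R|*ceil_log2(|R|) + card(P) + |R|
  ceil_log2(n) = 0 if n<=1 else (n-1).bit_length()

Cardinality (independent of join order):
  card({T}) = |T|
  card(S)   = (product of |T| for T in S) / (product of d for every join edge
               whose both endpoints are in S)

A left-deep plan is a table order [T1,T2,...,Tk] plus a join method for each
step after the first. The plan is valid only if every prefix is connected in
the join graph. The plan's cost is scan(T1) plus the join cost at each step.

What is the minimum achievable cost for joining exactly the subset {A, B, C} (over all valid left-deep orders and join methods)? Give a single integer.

11600

Selinger DP over subsets of {A,B,C}:
  {C}: scan cost=150, card=150
  {B}: scan cost=150, card=150
  {A}: scan cost=100, card=100
  {BC}: card=11250; try (C,hash)→2700, (B,hash)→2700, (C,merge)→2850, (B,merge)→2850, (C,nl_idx)→12600, (B,nl_idx)→12600 …(+2); best=2700 via (C,hash)
  {AC}: card=7500; try (A,hash)→1700, (C,merge)→2250, (A,merge)→2300, (C,hash)→2600, (C,nl_idx)→8400, (C,nl)→15100 …(+1); best=1700 via (A,hash)
  {ABC}: card=562500; try (B,hash)→11600, (A,hash)→15350, (B,merge)→108050, (A,merge)→172250, (B,nl_idx)→624200, (B,nl)→1126700 …(+1); best=11600 via (B,hash)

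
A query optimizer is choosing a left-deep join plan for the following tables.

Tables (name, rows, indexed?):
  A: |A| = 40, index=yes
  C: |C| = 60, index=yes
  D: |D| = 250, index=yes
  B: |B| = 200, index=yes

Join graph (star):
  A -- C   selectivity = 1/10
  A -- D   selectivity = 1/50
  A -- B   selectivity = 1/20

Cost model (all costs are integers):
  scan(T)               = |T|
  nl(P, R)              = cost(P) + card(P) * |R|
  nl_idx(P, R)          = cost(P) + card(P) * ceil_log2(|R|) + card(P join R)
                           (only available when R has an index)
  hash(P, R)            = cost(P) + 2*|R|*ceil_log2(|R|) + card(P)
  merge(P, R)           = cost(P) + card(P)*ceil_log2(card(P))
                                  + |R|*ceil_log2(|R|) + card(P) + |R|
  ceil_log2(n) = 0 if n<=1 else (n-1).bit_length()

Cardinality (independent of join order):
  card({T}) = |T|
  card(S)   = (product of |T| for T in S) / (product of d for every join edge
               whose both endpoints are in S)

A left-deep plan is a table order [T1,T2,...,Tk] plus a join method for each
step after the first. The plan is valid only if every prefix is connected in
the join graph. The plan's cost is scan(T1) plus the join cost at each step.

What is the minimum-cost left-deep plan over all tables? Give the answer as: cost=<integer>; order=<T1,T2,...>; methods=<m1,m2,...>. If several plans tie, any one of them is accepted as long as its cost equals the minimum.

Selinger DP (subsets sized 1..n):
  {A}: scan cost=40, card=40
  {C}: scan cost=60, card=60
  {D}: scan cost=250, card=250
  {B}: scan cost=200, card=200
  {AC}: card=240; try (C,nl_idx)→520, (A,hash)→600, (A,nl_idx)→660, (C,merge)→740, (A,merge)→760, (C,hash)→800 …(+2); best=520 via (C,nl_idx)
  {AD}: card=200; try (D,nl_idx)→560, (A,hash)→980, (A,nl_idx)→1950, (D,merge)→2570, (A,merge)→2780, (D,hash)→4080 …(+2); best=560 via (D,nl_idx)
  {AB}: card=400; try (B,nl_idx)→760, (A,hash)→880, (A,nl_idx)→1800, (B,merge)→2120, (A,merge)→2280, (B,hash)→3280 …(+2); best=760 via (B,nl_idx)
  {ACD}: card=1200; try (C,hash)→1480, (C,merge)→2780, (C,nl_idx)→2960, (D,nl_idx)→3640, (D,hash)→4760, (D,merge)→4930 …(+2); best=1480 via (C,hash)
  {ABC}: card=2400; try (C,hash)→1880, (B,hash)→3960, (B,merge)→4480, (B,nl_idx)→4840, (C,merge)→5180, (C,nl_idx)→5560 …(+2); best=1880 via (C,hash)
  {ABD}: card=2000; try (B,hash)→3960, (B,merge)→4160, (B,nl_idx)→4160, (D,hash)→5160, (D,nl_idx)→5960, (D,merge)→7010 …(+2); best=3960 via (B,hash)
  {ABCD}: card=12000; try (B,hash)→5880, (C,hash)→6680, (D,hash)→8280, (B,merge)→17680, (B,nl_idx)→23080, (C,nl_idx)→27960 …(+6); best=5880 via (B,hash)

cost=5880; order=A,D,C,B; methods=nl_idx,hash,hash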